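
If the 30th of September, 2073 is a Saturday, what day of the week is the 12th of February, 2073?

Sunday

Count forward from the earlier date (February 12, 2073) to the later (September 30, 2073):
February 2073: 28 − 12 = 16 days remain (2073 is not a leap year, so February has 28 days).
Then March (31), April (30), May (31), June (30), July (31), August (31): 31 + 30 + 31 + 30 + 31 + 31 = 184 days.
September 1–30, 2073: 30 days.
Total: 16 + 184 + 30 = 230 days.
230 mod 7 = 6, so 6 days before Saturday is Sunday.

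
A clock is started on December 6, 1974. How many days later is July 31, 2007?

Day-of-year of December 6, 1974: 340.
Day-of-year of July 31, 2007: 212.
1974 has 365 days, so 365 − 340 = 25 days remain in 1974.
Full years 1975–2006: 24 common + 8 leap = 24×365 + 8×366 = 11688 days.
Total: 25 + 11688 + 212 = 11925 days.

11925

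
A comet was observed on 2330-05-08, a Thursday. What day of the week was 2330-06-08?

May 2330: 31 − 8 = 23 days remain.
June 1–8, 2330: 8 days.
Total: 23 + 8 = 31 days.
31 mod 7 = 3, so 3 days after Thursday is Sunday.

Sunday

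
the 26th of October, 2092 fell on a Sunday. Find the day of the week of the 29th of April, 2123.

Thursday

From October 26, 2092 to October 26, 2122: 30 years, of which 6 contain a Feb 29 — 24×365 + 6×366 = 10956 days.
(2100 is not a leap year (divisible by 100 but not 400).)
October 2122: 31 − 26 = 5 days remain.
Then November (30), December (31), January (31), February 2123 (28), March (31): 30 + 31 + 31 + 28 + 31 = 151 days.
April 1–29, 2123: 29 days.
Residual: 185 days.
Total: 11141 days.
11141 mod 7 = 4, so 4 days after Sunday is Thursday.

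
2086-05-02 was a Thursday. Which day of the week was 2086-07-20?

Saturday

May 2086: 31 − 2 = 29 days remain.
Then June (30): 30 days.
July 1–20, 2086: 20 days.
Total: 29 + 30 + 20 = 79 days.
79 mod 7 = 2, so 2 days after Thursday is Saturday.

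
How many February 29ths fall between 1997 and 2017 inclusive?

5

Years divisible by 4 in [1997, 2017]: 2000, 2004, 2008, 2012, 2016.
2000 is divisible by 400, so still leap.
No century exceptions apply. Count: 5.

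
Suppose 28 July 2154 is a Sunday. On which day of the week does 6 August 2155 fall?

Wednesday

July 2154: 31 − 28 = 3 days remain.
Then 12 full months totalling 365 days.
August 1–6, 2155: 6 days.
Total: 3 + 365 + 6 = 374 days.
374 mod 7 = 3, so 3 days after Sunday is Wednesday.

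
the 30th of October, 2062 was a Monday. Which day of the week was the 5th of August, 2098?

Tuesday

From October 30, 2062 to October 30, 2097: 35 years, of which 9 contain a Feb 29 — 26×365 + 9×366 = 12784 days.
October 2097: 31 − 30 = 1 day remains.
Then 9 full months totalling 273 days.
August 1–5, 2098: 5 days.
Residual: 279 days.
Total: 13063 days.
13063 mod 7 = 1, so 1 day after Monday is Tuesday.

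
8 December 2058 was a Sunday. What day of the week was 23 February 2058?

Count forward from the earlier date (February 23, 2058) to the later (December 8, 2058):
February 2058: 28 − 23 = 5 days remain (2058 is not a leap year, so February has 28 days).
Then 9 full months totalling 275 days.
December 1–8, 2058: 8 days.
Total: 5 + 275 + 8 = 288 days.
288 mod 7 = 1, so 1 day before Sunday is Saturday.

Saturday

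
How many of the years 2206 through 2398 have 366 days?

Years divisible by 4: 2208, 2212, …, 2396 — 48 in all.
Of these, 2300 is divisible by 100 but not 400, so not leap.
Leap years: 48 − 1 = 47.

47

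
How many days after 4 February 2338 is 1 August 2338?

February 2338: 28 − 4 = 24 days remain (2338 is not a leap year, so February has 28 days).
Then March (31), April (30), May (31), June (30), July (31): 31 + 30 + 31 + 30 + 31 = 153 days.
August 1, 2338: 1 day.
Total: 24 + 153 + 1 = 178 days.

178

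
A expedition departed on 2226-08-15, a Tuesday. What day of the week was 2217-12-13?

Count forward from the earlier date (December 13, 2217) to the later (August 15, 2226):
From December 13, 2217 to December 13, 2225: 8 years, of which 2 contain a Feb 29 — 6×365 + 2×366 = 2922 days.
December 2225: 31 − 13 = 18 days remain.
Then January (31), February 2226 (28), March (31), April (30), May (31), June (30), July (31): 31 + 28 + 31 + 30 + 31 + 30 + 31 = 212 days.
August 1–15, 2226: 15 days.
Residual: 245 days.
Total: 3167 days.
3167 mod 7 = 3, so 3 days before Tuesday is Saturday.

Saturday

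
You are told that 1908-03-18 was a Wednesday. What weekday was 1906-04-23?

Count forward from the earlier date (April 23, 1906) to the later (March 18, 1908):
Day-of-year of April 23, 1906: 113.
Day-of-year of March 18, 1908: 78.
1906 has 365 days, so 365 − 113 = 252 days remain in 1906.
Full years: 1907: 365. Sum = 365.
Total: 252 + 365 + 78 = 695 days.
695 mod 7 = 2, so 2 days before Wednesday is Monday.

Monday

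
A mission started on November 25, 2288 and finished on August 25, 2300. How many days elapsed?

4290

Day-of-year of November 25, 2288: 330.
Day-of-year of August 25, 2300: 237.
2288 has 366 days, so 366 − 330 = 36 days remain in 2288.
Full years 2289–2299: 9 common + 2 leap = 9×365 + 2×366 = 4017 days.
Total: 36 + 4017 + 237 = 4290 days.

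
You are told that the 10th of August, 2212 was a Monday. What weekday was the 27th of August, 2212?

Within August 2212: 27 − 10 = 17 days.
17 mod 7 = 3, so 3 days after Monday is Thursday.

Thursday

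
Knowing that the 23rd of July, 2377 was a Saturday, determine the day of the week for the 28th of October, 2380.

July 23, 2377 → July 23, 2378: 365 days.
July 23, 2378 → July 23, 2379: 365 days.
July 23, 2379 → July 23, 2380: 366 days (2380 is a leap year).
July 2380: 31 − 23 = 8 days remain.
Then August (31), September (30): 31 + 30 = 61 days.
October 1–28, 2380: 28 days.
Residual: 97 days.
Total: 1193 days.
1193 mod 7 = 3, so 3 days after Saturday is Tuesday.

Tuesday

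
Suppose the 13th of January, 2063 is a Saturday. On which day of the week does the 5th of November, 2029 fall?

Monday

Count forward from the earlier date (November 5, 2029) to the later (January 13, 2063):
Day-of-year of November 5, 2029: 309.
Day-of-year of January 13, 2063: 13.
2029 has 365 days, so 365 − 309 = 56 days remain in 2029.
Full years 2030–2062: 25 common + 8 leap = 25×365 + 8×366 = 12053 days.
Total: 56 + 12053 + 13 = 12122 days.
12122 mod 7 = 5, so 5 days before Saturday is Monday.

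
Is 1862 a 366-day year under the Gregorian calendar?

No

1862 is not a leap year.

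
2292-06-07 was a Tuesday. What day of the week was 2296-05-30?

Day-of-year of June 7, 2292: 159.
Day-of-year of May 30, 2296: 151.
2292 has 366 days, so 366 − 159 = 207 days remain in 2292.
Full years: 2293: 365; 2294: 365; 2295: 365. Sum = 1095.
Total: 207 + 1095 + 151 = 1453 days.
1453 mod 7 = 4, so 4 days after Tuesday is Saturday.

Saturday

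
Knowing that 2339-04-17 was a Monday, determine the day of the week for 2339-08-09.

April 2339: 30 − 17 = 13 days remain.
Then May (31), June (30), July (31): 31 + 30 + 31 = 92 days.
August 1–9, 2339: 9 days.
Total: 13 + 92 + 9 = 114 days.
114 mod 7 = 2, so 2 days after Monday is Wednesday.

Wednesday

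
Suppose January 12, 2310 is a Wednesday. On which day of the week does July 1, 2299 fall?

Saturday

Count forward from the earlier date (July 1, 2299) to the later (January 12, 2310):
Day-of-year of July 1, 2299: 182.
Day-of-year of January 12, 2310: 12.
2299 has 365 days, so 365 − 182 = 183 days remain in 2299.
Full years 2300–2309: 8 common + 2 leap = 8×365 + 2×366 = 3652 days.
Total: 183 + 3652 + 12 = 3847 days.
3847 mod 7 = 4, so 4 days before Wednesday is Saturday.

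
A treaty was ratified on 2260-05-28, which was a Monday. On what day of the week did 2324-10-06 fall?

Monday

Day-of-year of May 28, 2260: 149.
Day-of-year of October 6, 2324: 280.
2260 has 366 days, so 366 − 149 = 217 days remain in 2260.
Full years 2261–2323: 49 common + 14 leap = 49×365 + 14×366 = 23009 days.
Total: 217 + 23009 + 280 = 23506 days.
23506 is a multiple of 7, so 2324-10-06 falls on the same weekday: Monday.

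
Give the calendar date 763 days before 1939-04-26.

1937-03-24

Count 763 days before April 26, 1939:
March 24, 1937 → March 24, 1938: 365 days.
March 24, 1938 → March 24, 1939: 365 days.
March 1939: 31 − 24 = 7 days remain.
April 1–26, 1939: 26 days.
Residual: 33 days.
Total: 763 days.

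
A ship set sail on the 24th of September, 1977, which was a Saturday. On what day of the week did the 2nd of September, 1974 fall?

Count forward from the earlier date (September 2, 1974) to the later (September 24, 1977):
September 2, 1974 → September 2, 1975: 365 days.
September 2, 1975 → September 2, 1976: 366 days (1976 is a leap year).
September 2, 1976 → September 2, 1977: 365 days.
Within September 1977: 24 − 2 = 22 days.
Total: 1118 days.
1118 mod 7 = 5, so 5 days before Saturday is Monday.

Monday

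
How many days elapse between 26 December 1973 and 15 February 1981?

2608

Day-of-year of December 26, 1973: 360.
Day-of-year of February 15, 1981: 46.
1973 has 365 days, so 365 − 360 = 5 days remain in 1973.
Full years 1974–1980: 5 common + 2 leap = 5×365 + 2×366 = 2557 days.
Total: 5 + 2557 + 46 = 2608 days.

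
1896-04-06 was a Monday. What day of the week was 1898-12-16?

Day-of-year of April 6, 1896: 97.
Day-of-year of December 16, 1898: 350.
1896 has 366 days, so 366 − 97 = 269 days remain in 1896.
Full years: 1897: 365. Sum = 365.
Total: 269 + 365 + 350 = 984 days.
984 mod 7 = 4, so 4 days after Monday is Friday.

Friday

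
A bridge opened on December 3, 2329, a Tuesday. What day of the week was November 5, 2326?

Friday

Count forward from the earlier date (November 5, 2326) to the later (December 3, 2329):
Day-of-year of November 5, 2326: 309.
Day-of-year of December 3, 2329: 337.
2326 has 365 days, so 365 − 309 = 56 days remain in 2326.
Full years: 2327: 365; 2328: 366. Sum = 731.
Total: 56 + 731 + 337 = 1124 days.
1124 mod 7 = 4, so 4 days before Tuesday is Friday.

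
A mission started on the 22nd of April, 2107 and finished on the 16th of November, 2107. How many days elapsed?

April 2107: 30 − 22 = 8 days remain.
Then May (31), June (30), July (31), August (31), September (30), October (31): 31 + 30 + 31 + 31 + 30 + 31 = 184 days.
November 1–16, 2107: 16 days.
Total: 8 + 184 + 16 = 208 days.

208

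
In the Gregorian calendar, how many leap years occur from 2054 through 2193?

Years divisible by 4: 2056, 2060, …, 2192 — 35 in all.
Of these, 2100 is divisible by 100 but not 400, so not leap.
Leap years: 35 − 1 = 34.

34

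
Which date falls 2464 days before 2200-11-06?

2194-02-06

Count 2464 days before November 6, 2200:
Day-of-year of February 6, 2194: 37.
Day-of-year of November 6, 2200: 310.
2194 has 365 days, so 365 − 37 = 328 days remain in 2194.
Full years: 2195: 365; 2196: 366; 2197: 365; 2198: 365; 2199: 365. Sum = 1826.
Total: 328 + 1826 + 310 = 2464 days.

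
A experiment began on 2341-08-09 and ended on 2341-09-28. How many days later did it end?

50

August 2341: 31 − 9 = 22 days remain.
September 1–28, 2341: 28 days.
Total: 22 + 28 = 50 days.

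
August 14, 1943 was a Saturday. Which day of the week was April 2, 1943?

Count forward from the earlier date (April 2, 1943) to the later (August 14, 1943):
April 1943: 30 − 2 = 28 days remain.
Then May (31), June (30), July (31): 31 + 30 + 31 = 92 days.
August 1–14, 1943: 14 days.
Total: 28 + 92 + 14 = 134 days.
134 mod 7 = 1, so 1 day before Saturday is Friday.

Friday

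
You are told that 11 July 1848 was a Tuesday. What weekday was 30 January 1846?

Friday

Count forward from the earlier date (January 30, 1846) to the later (July 11, 1848):
January 30, 1846 → January 30, 1847: 365 days.
January 30, 1847 → January 30, 1848: 365 days.
January 1848: 31 − 30 = 1 day remains.
Then February 1848 (29), March (31), April (30), May (31), June (30): 29 + 31 + 30 + 31 + 30 = 151 days.
July 1–11, 1848: 11 days.
Residual: 163 days.
Total: 893 days.
893 mod 7 = 4, so 4 days before Tuesday is Friday.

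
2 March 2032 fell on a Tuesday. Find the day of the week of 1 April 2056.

From March 2, 2032 to March 2, 2056: 24 years, of which 6 contain a Feb 29 — 18×365 + 6×366 = 8766 days.
March 2056: 31 − 2 = 29 days remain.
April 1, 2056: 1 day.
Residual: 30 days.
Total: 8796 days.
8796 mod 7 = 4, so 4 days after Tuesday is Saturday.

Saturday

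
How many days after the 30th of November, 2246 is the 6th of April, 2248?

Day-of-year of November 30, 2246: 334.
Day-of-year of April 6, 2248: 97.
2246 has 365 days, so 365 − 334 = 31 days remain in 2246.
Full years: 2247: 365. Sum = 365.
Total: 31 + 365 + 97 = 493 days.

493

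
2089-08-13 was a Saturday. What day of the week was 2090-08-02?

August 2089: 31 − 13 = 18 days remain.
Then 11 full months totalling 334 days.
August 1–2, 2090: 2 days.
Residual: 354 days.
Total: 354 days.
354 mod 7 = 4, so 4 days after Saturday is Wednesday.

Wednesday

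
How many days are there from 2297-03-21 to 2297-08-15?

147

March 2297: 31 − 21 = 10 days remain.
Then April (30), May (31), June (30), July (31): 30 + 31 + 30 + 31 = 122 days.
August 1–15, 2297: 15 days.
Total: 10 + 122 + 15 = 147 days.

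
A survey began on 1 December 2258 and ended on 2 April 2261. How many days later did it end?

Day-of-year of December 1, 2258: 335.
Day-of-year of April 2, 2261: 92.
2258 has 365 days, so 365 − 335 = 30 days remain in 2258.
Full years: 2259: 365; 2260: 366. Sum = 731.
Total: 30 + 731 + 92 = 853 days.

853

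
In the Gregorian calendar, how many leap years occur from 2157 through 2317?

38

Years divisible by 4: 2160, 2164, …, 2316 — 40 in all.
Of these, 2200, 2300 are divisible by 100 but not 400, so not leap.
Leap years: 40 − 2 = 38.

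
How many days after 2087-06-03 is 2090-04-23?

1055

Day-of-year of June 3, 2087: 154.
Day-of-year of April 23, 2090: 113.
2087 has 365 days, so 365 − 154 = 211 days remain in 2087.
Full years: 2088: 366; 2089: 365. Sum = 731.
Total: 211 + 731 + 113 = 1055 days.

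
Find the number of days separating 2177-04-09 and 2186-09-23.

From April 9, 2177 to April 9, 2186: 9 years, of which 2 contain a Feb 29 — 7×365 + 2×366 = 3287 days.
April 2186: 30 − 9 = 21 days remain.
Then May (31), June (30), July (31), August (31): 31 + 30 + 31 + 31 = 123 days.
September 1–23, 2186: 23 days.
Residual: 167 days.
Total: 3454 days.

3454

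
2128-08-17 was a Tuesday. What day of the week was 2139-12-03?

Thursday

From August 17, 2128 to August 17, 2139: 11 years, of which 2 contain a Feb 29 — 9×365 + 2×366 = 4017 days.
August 2139: 31 − 17 = 14 days remain.
Then September (30), October (31), November (30): 30 + 31 + 30 = 91 days.
December 1–3, 2139: 3 days.
Residual: 108 days.
Total: 4125 days.
4125 mod 7 = 2, so 2 days after Tuesday is Thursday.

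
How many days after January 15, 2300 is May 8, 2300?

January 2300: 31 − 15 = 16 days remain.
Then February 2300 (28), March (31), April (30): 28 + 31 + 30 = 89 days.
May 1–8, 2300: 8 days.
Total: 16 + 89 + 8 = 113 days.

113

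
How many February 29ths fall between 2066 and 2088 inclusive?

Years divisible by 4 in [2066, 2088]: 2068, 2072, 2076, 2080, 2084, 2088.
No century exceptions apply. Count: 6.

6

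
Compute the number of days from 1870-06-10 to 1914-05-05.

16034

Day-of-year of June 10, 1870: 161.
Day-of-year of May 5, 1914: 125.
1870 has 365 days, so 365 − 161 = 204 days remain in 1870.
Full years 1871–1913: 33 common + 10 leap = 33×365 + 10×366 = 15705 days.
Total: 204 + 15705 + 125 = 16034 days.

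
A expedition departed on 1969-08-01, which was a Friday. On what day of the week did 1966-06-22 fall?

Wednesday

Count forward from the earlier date (June 22, 1966) to the later (August 1, 1969):
June 22, 1966 → June 22, 1967: 365 days.
June 22, 1967 → June 22, 1968: 366 days (1968 is a leap year).
June 22, 1968 → June 22, 1969: 365 days.
June 1969: 30 − 22 = 8 days remain.
Then July (31): 31 days.
August 1, 1969: 1 day.
Residual: 40 days.
Total: 1136 days.
1136 mod 7 = 2, so 2 days before Friday is Wednesday.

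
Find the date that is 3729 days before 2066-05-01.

2056-02-14

Count 3729 days before May 1, 2066:
Day-of-year of February 14, 2056: 45.
Day-of-year of May 1, 2066: 121.
2056 has 366 days, so 366 − 45 = 321 days remain in 2056.
Full years 2057–2065: 7 common + 2 leap = 7×365 + 2×366 = 3287 days.
Total: 321 + 3287 + 121 = 3729 days.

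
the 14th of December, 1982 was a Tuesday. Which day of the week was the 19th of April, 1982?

Monday

Count forward from the earlier date (April 19, 1982) to the later (December 14, 1982):
April 1982: 30 − 19 = 11 days remain.
Then May (31), June (30), July (31), August (31), September (30), October (31), November (30): 31 + 30 + 31 + 31 + 30 + 31 + 30 = 214 days.
December 1–14, 1982: 14 days.
Total: 11 + 214 + 14 = 239 days.
239 mod 7 = 1, so 1 day before Tuesday is Monday.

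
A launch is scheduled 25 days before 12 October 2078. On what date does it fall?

17 September 2078

Count 25 days before October 12, 2078:
September 2078: 30 − 17 = 13 days remain.
October 1–12, 2078: 12 days.
Total: 13 + 12 = 25 days.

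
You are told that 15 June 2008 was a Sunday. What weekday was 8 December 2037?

Tuesday

Day-of-year of June 15, 2008: 167.
Day-of-year of December 8, 2037: 342.
2008 has 366 days, so 366 − 167 = 199 days remain in 2008.
Full years 2009–2036: 21 common + 7 leap = 21×365 + 7×366 = 10227 days.
Total: 199 + 10227 + 342 = 10768 days.
10768 mod 7 = 2, so 2 days after Sunday is Tuesday.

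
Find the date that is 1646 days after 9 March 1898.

11 September 1902

Count 1646 days after March 9, 1898:
March 9, 1898 → March 9, 1899: 365 days.
March 9, 1899 → March 9, 1900: 365 days (1900 is not a leap year (divisible by 100 but not 400)).
March 9, 1900 → March 9, 1901: 365 days.
March 9, 1901 → March 9, 1902: 365 days.
March 1902: 31 − 9 = 22 days remain.
Then April (30), May (31), June (30), July (31), August (31): 30 + 31 + 30 + 31 + 31 = 153 days.
September 1–11, 1902: 11 days.
Residual: 186 days.
Total: 1646 days.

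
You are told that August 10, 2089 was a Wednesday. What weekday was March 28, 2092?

Friday

Day-of-year of August 10, 2089: 222.
Day-of-year of March 28, 2092: 88.
2089 has 365 days, so 365 − 222 = 143 days remain in 2089.
Full years: 2090: 365; 2091: 365. Sum = 730.
Total: 143 + 730 + 88 = 961 days.
961 mod 7 = 2, so 2 days after Wednesday is Friday.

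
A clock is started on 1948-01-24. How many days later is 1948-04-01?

January 1948: 31 − 24 = 7 days remain.
Then February 1948 (29), March (31): 29 + 31 = 60 days.
April 1, 1948: 1 day.
Total: 7 + 60 + 1 = 68 days.

68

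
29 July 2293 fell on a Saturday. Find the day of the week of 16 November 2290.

Sunday

Count forward from the earlier date (November 16, 2290) to the later (July 29, 2293):
November 16, 2290 → November 16, 2291: 365 days.
November 16, 2291 → November 16, 2292: 366 days (2292 is a leap year).
November 2292: 30 − 16 = 14 days remain.
Then December (31), January (31), February 2293 (28), March (31), April (30), May (31), June (30): 31 + 31 + 28 + 31 + 30 + 31 + 30 = 212 days.
July 1–29, 2293: 29 days.
Residual: 255 days.
Total: 986 days.
986 mod 7 = 6, so 6 days before Saturday is Sunday.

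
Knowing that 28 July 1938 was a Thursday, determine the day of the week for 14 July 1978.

Friday

From July 28, 1938 to July 28, 1977: 39 years, of which 10 contain a Feb 29 — 29×365 + 10×366 = 14245 days.
July 1977: 31 − 28 = 3 days remain.
Then 11 full months totalling 334 days.
July 1–14, 1978: 14 days.
Residual: 351 days.
Total: 14596 days.
14596 mod 7 = 1, so 1 day after Thursday is Friday.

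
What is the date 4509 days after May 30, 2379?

October 3, 2391

Count 4509 days after May 30, 2379:
From May 30, 2379 to May 30, 2391: 12 years, of which 3 contain a Feb 29 — 9×365 + 3×366 = 4383 days.
May 2391: 31 − 30 = 1 day remains.
Then June (30), July (31), August (31), September (30): 30 + 31 + 31 + 30 = 122 days.
October 1–3, 2391: 3 days.
Residual: 126 days.
Total: 4509 days.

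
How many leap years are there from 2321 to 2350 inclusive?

Years divisible by 4 in [2321, 2350]: 2324, 2328, 2332, 2336, 2340, 2344, 2348.
No century exceptions apply. Count: 7.

7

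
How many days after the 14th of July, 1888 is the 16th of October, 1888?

94

July 1888: 31 − 14 = 17 days remain.
Then August (31), September (30): 31 + 30 = 61 days.
October 1–16, 1888: 16 days.
Total: 17 + 61 + 16 = 94 days.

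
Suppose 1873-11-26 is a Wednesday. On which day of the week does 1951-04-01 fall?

From November 26, 1873 to November 26, 1950: 77 years, of which 18 contain a Feb 29 — 59×365 + 18×366 = 28123 days.
(1900 is not a leap year (divisible by 100 but not 400).)
November 1950: 30 − 26 = 4 days remain.
Then December (31), January (31), February 1951 (28), March (31): 31 + 31 + 28 + 31 = 121 days.
April 1, 1951: 1 day.
Residual: 126 days.
Total: 28249 days.
28249 mod 7 = 4, so 4 days after Wednesday is Sunday.

Sunday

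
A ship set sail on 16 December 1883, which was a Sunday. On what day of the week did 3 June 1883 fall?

Sunday

Count forward from the earlier date (June 3, 1883) to the later (December 16, 1883):
June 1883: 30 − 3 = 27 days remain.
Then July (31), August (31), September (30), October (31), November (30): 31 + 31 + 30 + 31 + 30 = 153 days.
December 1–16, 1883: 16 days.
Total: 27 + 153 + 16 = 196 days.
196 is a multiple of 7, so 3 June 1883 falls on the same weekday: Sunday.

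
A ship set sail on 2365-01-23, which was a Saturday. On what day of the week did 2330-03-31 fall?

Monday

Count forward from the earlier date (March 31, 2330) to the later (January 23, 2365):
Day-of-year of March 31, 2330: 90.
Day-of-year of January 23, 2365: 23.
2330 has 365 days, so 365 − 90 = 275 days remain in 2330.
Full years 2331–2364: 25 common + 9 leap = 25×365 + 9×366 = 12419 days.
Total: 275 + 12419 + 23 = 12717 days.
12717 mod 7 = 5, so 5 days before Saturday is Monday.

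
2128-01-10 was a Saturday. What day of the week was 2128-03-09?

January 2128: 31 − 10 = 21 days remain.
Then February 2128 (29): 29 days.
March 1–9, 2128: 9 days.
Total: 21 + 29 + 9 = 59 days.
59 mod 7 = 3, so 3 days after Saturday is Tuesday.

Tuesday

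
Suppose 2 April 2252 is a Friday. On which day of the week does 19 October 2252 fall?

Tuesday

April 2252: 30 − 2 = 28 days remain.
Then May (31), June (30), July (31), August (31), September (30): 31 + 30 + 31 + 31 + 30 = 153 days.
October 1–19, 2252: 19 days.
Total: 28 + 153 + 19 = 200 days.
200 mod 7 = 4, so 4 days after Friday is Tuesday.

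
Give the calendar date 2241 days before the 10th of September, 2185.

the 23rd of July, 2179

Count 2241 days before September 10, 2185:
July 23, 2179 → July 23, 2180: 366 days (2180 is a leap year).
July 23, 2180 → July 23, 2181: 365 days.
July 23, 2181 → July 23, 2182: 365 days.
July 23, 2182 → July 23, 2183: 365 days.
July 23, 2183 → July 23, 2184: 366 days (2184 is a leap year).
July 23, 2184 → July 23, 2185: 365 days.
July 2185: 31 − 23 = 8 days remain.
Then August (31): 31 days.
September 1–10, 2185: 10 days.
Residual: 49 days.
Total: 2241 days.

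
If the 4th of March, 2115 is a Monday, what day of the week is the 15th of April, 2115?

March 2115: 31 − 4 = 27 days remain.
April 1–15, 2115: 15 days.
Total: 27 + 15 = 42 days.
42 is a multiple of 7, so the 15th of April, 2115 falls on the same weekday: Monday.

Monday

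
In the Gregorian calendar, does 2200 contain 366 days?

No

2200 is not a leap year (divisible by 100 but not 400).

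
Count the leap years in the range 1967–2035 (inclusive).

Years divisible by 4: 1968, 1972, …, 2032 — 17 in all.
2000 is divisible by 400, so still leap.
No century exceptions apply. Count: 17.

17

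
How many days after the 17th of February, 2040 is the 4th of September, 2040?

200

February 2040: 29 − 17 = 12 days remain (2040 is a leap year, so February has 29 days).
Then March (31), April (30), May (31), June (30), July (31), August (31): 31 + 30 + 31 + 30 + 31 + 31 = 184 days.
September 1–4, 2040: 4 days.
Total: 12 + 184 + 4 = 200 days.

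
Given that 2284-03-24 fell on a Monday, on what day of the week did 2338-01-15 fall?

Saturday

Day-of-year of March 24, 2284: 84.
Day-of-year of January 15, 2338: 15.
2284 has 366 days, so 366 − 84 = 282 days remain in 2284.
Full years 2285–2337: 41 common + 12 leap = 41×365 + 12×366 = 19357 days.
Total: 282 + 19357 + 15 = 19654 days.
19654 mod 7 = 5, so 5 days after Monday is Saturday.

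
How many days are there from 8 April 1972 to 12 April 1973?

369

Day-of-year of April 8, 1972: 99.
Day-of-year of April 12, 1973: 102.
1972 has 366 days, so 366 − 99 = 267 days remain in 1972.
Total: 267 + 102 = 369 days.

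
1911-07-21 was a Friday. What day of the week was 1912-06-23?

Day-of-year of July 21, 1911: 202.
Day-of-year of June 23, 1912: 175.
1911 has 365 days, so 365 − 202 = 163 days remain in 1911.
Total: 163 + 175 = 338 days.
338 mod 7 = 2, so 2 days after Friday is Sunday.

Sunday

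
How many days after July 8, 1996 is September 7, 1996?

61

July 1996: 31 − 8 = 23 days remain.
Then August (31): 31 days.
September 1–7, 1996: 7 days.
Total: 23 + 31 + 7 = 61 days.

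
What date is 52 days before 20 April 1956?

28 February 1956

Count 52 days before April 20, 1956:
February 1956: 29 − 28 = 1 day remains (1956 is a leap year, so February has 29 days).
Then March (31): 31 days.
April 1–20, 1956: 20 days.
Total: 1 + 31 + 20 = 52 days.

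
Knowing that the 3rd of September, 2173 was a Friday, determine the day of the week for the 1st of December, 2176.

Day-of-year of September 3, 2173: 246.
Day-of-year of December 1, 2176: 336.
2173 has 365 days, so 365 − 246 = 119 days remain in 2173.
Full years: 2174: 365; 2175: 365. Sum = 730.
Total: 119 + 730 + 336 = 1185 days.
1185 mod 7 = 2, so 2 days after Friday is Sunday.

Sunday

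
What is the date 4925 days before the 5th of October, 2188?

the 12th of April, 2175

Count 4925 days before October 5, 2188:
From April 12, 2175 to April 12, 2188: 13 years, of which 4 contain a Feb 29 — 9×365 + 4×366 = 4749 days.
April 2188: 30 − 12 = 18 days remain.
Then May (31), June (30), July (31), August (31), September (30): 31 + 30 + 31 + 31 + 30 = 153 days.
October 1–5, 2188: 5 days.
Residual: 176 days.
Total: 4925 days.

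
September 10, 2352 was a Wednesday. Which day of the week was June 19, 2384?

Tuesday

From September 10, 2352 to September 10, 2383: 31 years, of which 7 contain a Feb 29 — 24×365 + 7×366 = 11322 days.
September 2383: 30 − 10 = 20 days remain.
Then October (31), November (30), December (31), January (31), February 2384 (29), March (31), April (30), May (31): 31 + 30 + 31 + 31 + 29 + 31 + 30 + 31 = 244 days.
June 1–19, 2384: 19 days.
Residual: 283 days.
Total: 11605 days.
11605 mod 7 = 6, so 6 days after Wednesday is Tuesday.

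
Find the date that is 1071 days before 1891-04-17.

1888-05-11

Count 1071 days before April 17, 1891:
May 11, 1888 → May 11, 1889: 365 days.
May 11, 1889 → May 11, 1890: 365 days.
May 1890: 31 − 11 = 20 days remain.
Then 10 full months totalling 304 days.
April 1–17, 1891: 17 days.
Residual: 341 days.
Total: 1071 days.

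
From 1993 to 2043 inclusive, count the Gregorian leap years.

Years divisible by 4 in [1993, 2043]: 1996, 2000, 2004, 2008, 2012, 2016, 2020, 2024, 2028, 2032, 2036, 2040.
2000 is divisible by 400, so still leap.
No century exceptions apply. Count: 12.

12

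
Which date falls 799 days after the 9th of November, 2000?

the 17th of January, 2003

Count 799 days after November 9, 2000:
Day-of-year of November 9, 2000: 314.
Day-of-year of January 17, 2003: 17.
2000 has 366 days, so 366 − 314 = 52 days remain in 2000.
Full years: 2001: 365; 2002: 365. Sum = 730.
Total: 52 + 730 + 17 = 799 days.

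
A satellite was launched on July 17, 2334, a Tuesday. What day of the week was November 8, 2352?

Saturday

From July 17, 2334 to July 17, 2352: 18 years, of which 5 contain a Feb 29 — 13×365 + 5×366 = 6575 days.
July 2352: 31 − 17 = 14 days remain.
Then August (31), September (30), October (31): 31 + 30 + 31 = 92 days.
November 1–8, 2352: 8 days.
Residual: 114 days.
Total: 6689 days.
6689 mod 7 = 4, so 4 days after Tuesday is Saturday.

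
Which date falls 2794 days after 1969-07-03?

1977-02-25

Count 2794 days after July 3, 1969:
Day-of-year of July 3, 1969: 184.
Day-of-year of February 25, 1977: 56.
1969 has 365 days, so 365 − 184 = 181 days remain in 1969.
Full years 1970–1976: 5 common + 2 leap = 5×365 + 2×366 = 2557 days.
Total: 181 + 2557 + 56 = 2794 days.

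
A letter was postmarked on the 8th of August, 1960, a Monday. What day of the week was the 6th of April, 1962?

August 8, 1960 → August 8, 1961: 365 days.
August 1961: 31 − 8 = 23 days remain.
Then September (30), October (31), November (30), December (31), January (31), February 1962 (28), March (31): 30 + 31 + 30 + 31 + 31 + 28 + 31 = 212 days.
April 1–6, 1962: 6 days.
Residual: 241 days.
Total: 606 days.
606 mod 7 = 4, so 4 days after Monday is Friday.

Friday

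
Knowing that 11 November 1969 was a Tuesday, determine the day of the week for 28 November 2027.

Day-of-year of November 11, 1969: 315.
Day-of-year of November 28, 2027: 332.
1969 has 365 days, so 365 − 315 = 50 days remain in 1969.
Full years 1970–2026: 43 common + 14 leap = 43×365 + 14×366 = 20819 days.
Total: 50 + 20819 + 332 = 21201 days.
21201 mod 7 = 5, so 5 days after Tuesday is Sunday.

Sunday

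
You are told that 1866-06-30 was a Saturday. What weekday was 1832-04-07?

Count forward from the earlier date (April 7, 1832) to the later (June 30, 1866):
Day-of-year of April 7, 1832: 98.
Day-of-year of June 30, 1866: 181.
1832 has 366 days, so 366 − 98 = 268 days remain in 1832.
Full years 1833–1865: 25 common + 8 leap = 25×365 + 8×366 = 12053 days.
Total: 268 + 12053 + 181 = 12502 days.
12502 is a multiple of 7, so 1832-04-07 falls on the same weekday: Saturday.

Saturday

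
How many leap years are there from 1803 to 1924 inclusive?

Years divisible by 4: 1804, 1808, …, 1924 — 31 in all.
Of these, 1900 is divisible by 100 but not 400, so not leap.
Leap years: 31 − 1 = 30.

30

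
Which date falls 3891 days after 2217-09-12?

2228-05-08

Count 3891 days after September 12, 2217:
From September 12, 2217 to September 12, 2227: 10 years, of which 2 contain a Feb 29 — 8×365 + 2×366 = 3652 days.
September 2227: 30 − 12 = 18 days remain.
Then October (31), November (30), December (31), January (31), February 2228 (29), March (31), April (30): 31 + 30 + 31 + 31 + 29 + 31 + 30 = 213 days.
May 1–8, 2228: 8 days.
Residual: 239 days.
Total: 3891 days.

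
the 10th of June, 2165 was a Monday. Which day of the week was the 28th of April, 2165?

Count forward from the earlier date (April 28, 2165) to the later (June 10, 2165):
April 2165: 30 − 28 = 2 days remain.
Then May (31): 31 days.
June 1–10, 2165: 10 days.
Total: 2 + 31 + 10 = 43 days.
43 mod 7 = 1, so 1 day before Monday is Sunday.

Sunday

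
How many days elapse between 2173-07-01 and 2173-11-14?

136

July 2173: 31 − 1 = 30 days remain.
Then August (31), September (30), October (31): 31 + 30 + 31 = 92 days.
November 1–14, 2173: 14 days.
Total: 30 + 92 + 14 = 136 days.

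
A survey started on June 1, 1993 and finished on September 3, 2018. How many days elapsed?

Day-of-year of June 1, 1993: 152.
Day-of-year of September 3, 2018: 246.
1993 has 365 days, so 365 − 152 = 213 days remain in 1993.
Full years 1994–2017: 18 common + 6 leap = 18×365 + 6×366 = 8766 days.
Total: 213 + 8766 + 246 = 9225 days.

9225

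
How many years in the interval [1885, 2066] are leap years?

Years divisible by 4: 1888, 1892, …, 2064 — 45 in all.
Of these, 1900 is divisible by 100 but not 400, so not leap.
2000 is divisible by 400, so still leap.
Leap years: 45 − 1 = 44.

44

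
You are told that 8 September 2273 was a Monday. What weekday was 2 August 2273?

Count forward from the earlier date (August 2, 2273) to the later (September 8, 2273):
August 2273: 31 − 2 = 29 days remain.
September 1–8, 2273: 8 days.
Total: 29 + 8 = 37 days.
37 mod 7 = 2, so 2 days before Monday is Saturday.

Saturday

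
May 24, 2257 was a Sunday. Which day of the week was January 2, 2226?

Count forward from the earlier date (January 2, 2226) to the later (May 24, 2257):
Day-of-year of January 2, 2226: 2.
Day-of-year of May 24, 2257: 144.
2226 has 365 days, so 365 − 2 = 363 days remain in 2226.
Full years 2227–2256: 22 common + 8 leap = 22×365 + 8×366 = 10958 days.
Total: 363 + 10958 + 144 = 11465 days.
11465 mod 7 = 6, so 6 days before Sunday is Monday.

Monday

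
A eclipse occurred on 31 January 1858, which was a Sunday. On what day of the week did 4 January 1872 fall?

Thursday

From January 31, 1858 to January 31, 1871: 13 years, of which 3 contain a Feb 29 — 10×365 + 3×366 = 4748 days.
January 1871: 31 − 31 = 0 days remain.
Then 11 full months totalling 334 days.
January 1–4, 1872: 4 days.
Residual: 338 days.
Total: 5086 days.
5086 mod 7 = 4, so 4 days after Sunday is Thursday.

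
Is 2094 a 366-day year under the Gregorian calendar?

No

2094 is not a leap year.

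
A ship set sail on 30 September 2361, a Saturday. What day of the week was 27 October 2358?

Count forward from the earlier date (October 27, 2358) to the later (September 30, 2361):
October 27, 2358 → October 27, 2359: 365 days.
October 27, 2359 → October 27, 2360: 366 days (2360 is a leap year).
October 2360: 31 − 27 = 4 days remain.
Then 10 full months totalling 304 days.
September 1–30, 2361: 30 days.
Residual: 338 days.
Total: 1069 days.
1069 mod 7 = 5, so 5 days before Saturday is Monday.

Monday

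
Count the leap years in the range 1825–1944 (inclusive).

29

Years divisible by 4: 1828, 1832, …, 1944 — 30 in all.
Of these, 1900 is divisible by 100 but not 400, so not leap.
Leap years: 30 − 1 = 29.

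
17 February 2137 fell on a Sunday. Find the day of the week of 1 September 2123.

Wednesday

Count forward from the earlier date (September 1, 2123) to the later (February 17, 2137):
From September 1, 2123 to September 1, 2136: 13 years, of which 4 contain a Feb 29 — 9×365 + 4×366 = 4749 days.
September 2136: 30 − 1 = 29 days remain.
Then October (31), November (30), December (31), January (31): 31 + 30 + 31 + 31 = 123 days.
February 1–17, 2137: 17 days (2137 is not a leap year).
Residual: 169 days.
Total: 4918 days.
4918 mod 7 = 4, so 4 days before Sunday is Wednesday.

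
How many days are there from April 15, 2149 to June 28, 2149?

74

April 2149: 30 − 15 = 15 days remain.
Then May (31): 31 days.
June 1–28, 2149: 28 days.
Total: 15 + 31 + 28 = 74 days.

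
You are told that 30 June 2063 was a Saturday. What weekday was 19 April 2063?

Thursday

Count forward from the earlier date (April 19, 2063) to the later (June 30, 2063):
April 2063: 30 − 19 = 11 days remain.
Then May (31): 31 days.
June 1–30, 2063: 30 days.
Total: 11 + 31 + 30 = 72 days.
72 mod 7 = 2, so 2 days before Saturday is Thursday.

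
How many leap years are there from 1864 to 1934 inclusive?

Years divisible by 4: 1864, 1868, …, 1932 — 18 in all.
Of these, 1900 is divisible by 100 but not 400, so not leap.
Leap years: 18 − 1 = 17.

17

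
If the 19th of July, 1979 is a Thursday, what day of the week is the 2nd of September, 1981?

Day-of-year of July 19, 1979: 200.
Day-of-year of September 2, 1981: 245.
1979 has 365 days, so 365 − 200 = 165 days remain in 1979.
Full years: 1980: 366. Sum = 366.
Total: 165 + 366 + 245 = 776 days.
776 mod 7 = 6, so 6 days after Thursday is Wednesday.

Wednesday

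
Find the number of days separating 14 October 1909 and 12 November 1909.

29

October 1909: 31 − 14 = 17 days remain.
November 1–12, 1909: 12 days.
Total: 17 + 12 = 29 days.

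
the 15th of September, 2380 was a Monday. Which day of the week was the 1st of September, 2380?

Monday

Count forward from the earlier date (September 1, 2380) to the later (September 15, 2380):
Within September 2380: 15 − 1 = 14 days.
14 is a multiple of 7, so the 1st of September, 2380 falls on the same weekday: Monday.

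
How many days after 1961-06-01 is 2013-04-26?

From June 1, 1961 to June 1, 2012: 51 years, of which 13 contain a Feb 29 — 38×365 + 13×366 = 18628 days.
(2000 is a leap year (divisible by 400).)
June 2012: 30 − 1 = 29 days remain.
Then 9 full months totalling 274 days.
April 1–26, 2013: 26 days.
Residual: 329 days.
Total: 18957 days.

18957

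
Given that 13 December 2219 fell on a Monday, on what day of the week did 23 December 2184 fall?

Count forward from the earlier date (December 23, 2184) to the later (December 13, 2219):
From December 23, 2184 to December 23, 2218: 34 years, of which 7 contain a Feb 29 — 27×365 + 7×366 = 12417 days.
(2200 is not a leap year (divisible by 100 but not 400).)
December 2218: 31 − 23 = 8 days remain.
Then 11 full months totalling 334 days.
December 1–13, 2219: 13 days.
Residual: 355 days.
Total: 12772 days.
12772 mod 7 = 4, so 4 days before Monday is Thursday.

Thursday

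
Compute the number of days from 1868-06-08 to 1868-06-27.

19

Within June 1868: 27 − 8 = 19 days.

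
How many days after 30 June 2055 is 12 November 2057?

Day-of-year of June 30, 2055: 181.
Day-of-year of November 12, 2057: 316.
2055 has 365 days, so 365 − 181 = 184 days remain in 2055.
Full years: 2056: 366. Sum = 366.
Total: 184 + 366 + 316 = 866 days.

866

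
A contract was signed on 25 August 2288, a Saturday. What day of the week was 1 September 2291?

August 25, 2288 → August 25, 2289: 365 days.
August 25, 2289 → August 25, 2290: 365 days.
August 25, 2290 → August 25, 2291: 365 days.
August 2291: 31 − 25 = 6 days remain.
September 1, 2291: 1 day.
Residual: 7 days.
Total: 1102 days.
1102 mod 7 = 3, so 3 days after Saturday is Tuesday.

Tuesday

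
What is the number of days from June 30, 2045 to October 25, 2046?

June 30, 2045 → June 30, 2046: 365 days.
June 2046: 30 − 30 = 0 days remain.
Then July (31), August (31), September (30): 31 + 31 + 30 = 92 days.
October 1–25, 2046: 25 days.
Residual: 117 days.
Total: 482 days.

482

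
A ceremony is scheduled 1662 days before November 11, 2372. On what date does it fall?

April 24, 2368

Count 1662 days before November 11, 2372:
April 24, 2368 → April 24, 2369: 365 days.
April 24, 2369 → April 24, 2370: 365 days.
April 24, 2370 → April 24, 2371: 365 days.
April 24, 2371 → April 24, 2372: 366 days (2372 is a leap year).
April 2372: 30 − 24 = 6 days remain.
Then May (31), June (30), July (31), August (31), September (30), October (31): 31 + 30 + 31 + 31 + 30 + 31 = 184 days.
November 1–11, 2372: 11 days.
Residual: 201 days.
Total: 1662 days.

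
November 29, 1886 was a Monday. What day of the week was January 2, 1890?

November 29, 1886 → November 29, 1887: 365 days.
November 29, 1887 → November 29, 1888: 366 days (1888 is a leap year).
November 29, 1888 → November 29, 1889: 365 days.
November 1889: 30 − 29 = 1 day remains.
Then December (31): 31 days.
January 1–2, 1890: 2 days.
Residual: 34 days.
Total: 1130 days.
1130 mod 7 = 3, so 3 days after Monday is Thursday.

Thursday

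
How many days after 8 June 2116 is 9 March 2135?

6848

From June 8, 2116 to June 8, 2134: 18 years, of which 4 contain a Feb 29 — 14×365 + 4×366 = 6574 days.
June 2134: 30 − 8 = 22 days remain.
Then July (31), August (31), September (30), October (31), November (30), December (31), January (31), February 2135 (28): 31 + 31 + 30 + 31 + 30 + 31 + 31 + 28 = 243 days.
March 1–9, 2135: 9 days.
Residual: 274 days.
Total: 6848 days.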